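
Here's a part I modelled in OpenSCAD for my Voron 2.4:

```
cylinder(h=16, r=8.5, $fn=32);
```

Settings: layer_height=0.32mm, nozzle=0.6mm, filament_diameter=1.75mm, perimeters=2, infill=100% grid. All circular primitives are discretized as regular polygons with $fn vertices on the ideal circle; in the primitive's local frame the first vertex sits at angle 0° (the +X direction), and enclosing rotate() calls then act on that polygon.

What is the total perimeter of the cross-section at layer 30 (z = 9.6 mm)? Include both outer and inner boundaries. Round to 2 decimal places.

At z = 9.6 mm: the r=8.5 cylinder contributes a regular 32-gon of circumradius 8.5 (perimeter = 2·32·8.500·sin(180°/32) = 53.32 mm). Overall, the cross-section is a single solid region. Total boundary length (outer) = 53.32 mm.

53.32 mm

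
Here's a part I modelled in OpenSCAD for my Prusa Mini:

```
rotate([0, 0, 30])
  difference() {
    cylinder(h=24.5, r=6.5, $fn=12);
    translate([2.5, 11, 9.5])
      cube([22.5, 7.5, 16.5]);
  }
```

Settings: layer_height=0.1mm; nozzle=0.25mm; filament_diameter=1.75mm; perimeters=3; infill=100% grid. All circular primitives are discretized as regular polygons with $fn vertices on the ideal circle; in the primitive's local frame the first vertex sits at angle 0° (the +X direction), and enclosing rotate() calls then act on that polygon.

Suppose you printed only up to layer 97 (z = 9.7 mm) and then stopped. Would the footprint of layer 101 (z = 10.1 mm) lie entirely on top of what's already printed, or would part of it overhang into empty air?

Compare the two slices. At z = 9.7: the cylinder: section is a regular 12-gon, circumradius r=6.5 (area = (12/2)·6.500²·sin(360°/12) = 126.75 mm²); the cube at (2.5, 11) (footprint 22.5×7.5) is included at this height (area 168.75 mm²); After the difference (first − rest): starting from the r=6.5 cylinder (126.75 mm²), the 22.5×7.5 cube at (2.5, 11) misses the remaining region (no effect) — area = 126.75 mm²; (rotated 30° about Z; rotation is an isometry so areas/perimeters/island counts are preserved). At z = 10.1: the r=6.5 cylinder gives a regular 12-gon of circumradius 6.5 (constant along its height) (area = (12/2)·6.500²·sin(360°/12) = 126.75 mm²); the 22.5×7.5 cube at (2.5, 11) contributes its full rectangle (area 168.75 mm²); Subtracting the remaining from the first: starting from the r=6.5 cylinder (126.75 mm²), the 22.5×7.5 cube at (2.5, 11) misses the remaining region (no effect) — area = 126.75 mm²; (rotated 30° about Z; rotation is an isometry so areas/perimeters/island counts are preserved). Checking containment: the cross-section at z = 10.1 is a subset of the cross-section at z = 9.7.

entirely on top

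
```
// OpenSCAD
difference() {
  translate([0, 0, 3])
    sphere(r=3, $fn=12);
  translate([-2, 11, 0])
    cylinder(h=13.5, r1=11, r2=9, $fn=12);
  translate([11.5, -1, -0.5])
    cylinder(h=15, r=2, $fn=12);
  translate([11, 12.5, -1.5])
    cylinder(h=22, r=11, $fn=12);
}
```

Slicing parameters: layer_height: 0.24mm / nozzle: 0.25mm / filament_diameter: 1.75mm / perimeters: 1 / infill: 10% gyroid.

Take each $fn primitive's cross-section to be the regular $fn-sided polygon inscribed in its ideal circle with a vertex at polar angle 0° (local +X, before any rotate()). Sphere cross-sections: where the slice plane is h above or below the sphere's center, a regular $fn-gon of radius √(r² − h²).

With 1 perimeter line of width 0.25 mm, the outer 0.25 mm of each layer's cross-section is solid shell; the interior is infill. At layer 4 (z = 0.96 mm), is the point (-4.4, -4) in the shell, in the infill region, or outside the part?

outside

At z = 0.96 mm: the r=3 sphere slices to a regular 12-gon of circumradius 2.200 (√(r²−h²) with h=2.04 from center); the cone at (-2, 11): at t=0.071 of its height the radius interpolates to r₁+(r₂−r₁)t = 10.858, giving a regular 12-gon of that circumradius; the r=2 cylinder at (11.5, -1) gives a regular 12-gon of circumradius 2 (constant along its height); the r=11 cylinder at (11, 12.5) gives a regular 12-gon of circumradius 11 (constant along its height); Taking the first minus the rest: starting from the r=3 sphere, the cone at (-2, 11) partially overlaps it — only the 4.47 mm² overlap (of its 353.67 mm²) is removed, clipping the outline; the r=2 cylinder at (11.5, -1) misses the remaining region (no effect); the r=11 cylinder at (11, 12.5) misses the remaining region (no effect) — 1 connected region. Overall, the cross-section is a single solid region. The nearest boundary edge runs (-1.10, -1.90)→(-1.90, -1.10); distance from the point to it = 3.82 mm. The point is not inside any of the regions above, so it lies outside the cross-section (3.82 mm from the nearest boundary).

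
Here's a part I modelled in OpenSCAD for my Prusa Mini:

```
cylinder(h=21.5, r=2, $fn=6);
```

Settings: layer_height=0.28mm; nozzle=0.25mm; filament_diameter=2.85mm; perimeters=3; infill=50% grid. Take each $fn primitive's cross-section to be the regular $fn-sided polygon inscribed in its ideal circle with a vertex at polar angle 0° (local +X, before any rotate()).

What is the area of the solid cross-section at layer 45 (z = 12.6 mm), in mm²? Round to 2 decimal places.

At z = 12.6 mm: the cylinder: section is a regular 6-gon, circumradius r=2 (area = (6/2)·2.000²·sin(360°/6) = 10.39 mm²). Overall, the cross-section is a single solid region. Net area = 10.39 mm².

10.39 mm²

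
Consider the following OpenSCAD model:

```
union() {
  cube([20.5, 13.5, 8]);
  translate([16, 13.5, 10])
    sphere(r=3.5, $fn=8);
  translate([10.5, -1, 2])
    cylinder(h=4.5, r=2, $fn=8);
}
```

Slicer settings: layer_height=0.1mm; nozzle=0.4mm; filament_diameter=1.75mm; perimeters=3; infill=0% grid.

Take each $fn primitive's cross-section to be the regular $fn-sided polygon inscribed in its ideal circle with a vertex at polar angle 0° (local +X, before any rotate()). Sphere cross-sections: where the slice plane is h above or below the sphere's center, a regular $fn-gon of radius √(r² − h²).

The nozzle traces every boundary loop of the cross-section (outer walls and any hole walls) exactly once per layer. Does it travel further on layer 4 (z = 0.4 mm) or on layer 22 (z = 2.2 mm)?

layer 22 (z = 2.2 mm)

Layer 4 (z = 0.4): the cube is present — its section is the full 20.5×13.5 rectangle (perimeter 68.00 mm); the sphere at (16, 13.5) is not intersected at this z (|z−center|=9.600 > r=3.5); the cylinder at (10.5, -1) is not intersected at this z (z outside [2, 6.5]); Merging all regions: only the 20.5×13.5 cube is present, so the union is just that shape — boundary = 68.00 mm. So its perimeter = 68.00 mm. Layer 22 (z = 2.2): the cube is present — its section is the full 20.5×13.5 rectangle (perimeter 68.00 mm); the sphere at (16, 13.5) does not reach this height (|z−center|=7.800 > r=3.5); the cylinder at (10.5, -1): section is a regular 8-gon, circumradius r=2 (perimeter = 2·8·2.000·sin(180°/8) = 12.25 mm); Combining (union): the regions partially overlap (shared area 2.07 mm²), so the edge portions inside another operand are dropped and the merged outline is re-measured after clipping — boundary = 73.12 mm. So its perimeter = 73.12 mm. Layer 22 is larger (73.12 vs 68.00 mm).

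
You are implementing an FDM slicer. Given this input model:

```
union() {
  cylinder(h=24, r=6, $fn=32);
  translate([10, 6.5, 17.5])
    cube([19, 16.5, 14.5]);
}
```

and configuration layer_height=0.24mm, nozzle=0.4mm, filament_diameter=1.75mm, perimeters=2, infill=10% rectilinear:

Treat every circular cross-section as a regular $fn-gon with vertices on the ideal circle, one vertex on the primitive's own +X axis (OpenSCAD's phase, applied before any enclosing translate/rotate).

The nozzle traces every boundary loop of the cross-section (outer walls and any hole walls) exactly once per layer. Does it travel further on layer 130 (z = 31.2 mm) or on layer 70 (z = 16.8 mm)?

layer 130 (z = 31.2 mm)

Layer 130 (z = 31.2): the cylinder is not intersected at this z (z outside [0, 24]); the cube at (10, 6.5) is present — its section is the full 19×16.5 rectangle (perimeter 71.00 mm); Taking the union: only the 19×16.5 cube at (10, 6.5) is present, so the union is just that shape — boundary = 71.00 mm. So its perimeter = 71.00 mm. Layer 70 (z = 16.8): the r=6 cylinder gives a regular 32-gon of circumradius 6 (constant along its height) (perimeter = 2·32·6.000·sin(180°/32) = 37.64 mm); the cube at (10, 6.5) is not intersected at this z (z outside [17.5, 32]); Combining (union): only the r=6 cylinder is present, so the union is just that shape — boundary = 37.64 mm. So its perimeter = 37.64 mm. Layer 130 is larger (71.00 vs 37.64 mm).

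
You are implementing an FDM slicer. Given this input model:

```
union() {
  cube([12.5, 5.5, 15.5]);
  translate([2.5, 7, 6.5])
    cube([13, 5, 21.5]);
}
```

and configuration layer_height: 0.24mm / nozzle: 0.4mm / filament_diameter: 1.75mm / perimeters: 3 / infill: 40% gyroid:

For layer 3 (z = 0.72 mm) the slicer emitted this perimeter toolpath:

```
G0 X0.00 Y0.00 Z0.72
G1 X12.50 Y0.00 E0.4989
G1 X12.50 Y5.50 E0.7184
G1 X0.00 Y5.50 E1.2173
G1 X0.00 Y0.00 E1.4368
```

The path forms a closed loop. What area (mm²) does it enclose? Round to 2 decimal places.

68.75 mm²

Apply the shoelace formula to the sequence of (X, Y) vertices; enclosed area = 68.75 mm².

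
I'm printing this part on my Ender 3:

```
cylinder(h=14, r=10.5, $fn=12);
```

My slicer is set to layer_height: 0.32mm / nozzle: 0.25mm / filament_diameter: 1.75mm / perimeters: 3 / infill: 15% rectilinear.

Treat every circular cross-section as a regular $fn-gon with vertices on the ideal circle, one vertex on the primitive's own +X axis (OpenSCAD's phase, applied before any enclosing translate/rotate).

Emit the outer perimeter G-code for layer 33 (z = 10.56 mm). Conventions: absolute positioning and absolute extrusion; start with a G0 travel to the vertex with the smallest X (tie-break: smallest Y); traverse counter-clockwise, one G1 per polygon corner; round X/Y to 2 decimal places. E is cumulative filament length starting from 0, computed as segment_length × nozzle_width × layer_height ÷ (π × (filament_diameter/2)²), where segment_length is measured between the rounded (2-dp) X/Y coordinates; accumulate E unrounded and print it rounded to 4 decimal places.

G0 X-10.50 Y0.00 Z10.56
G1 X-9.09 Y-5.25 E0.1808
G1 X-5.25 Y-9.09 E0.3614
G1 X0.00 Y-10.50 E0.5422
G1 X5.25 Y-9.09 E0.7230
G1 X9.09 Y-5.25 E0.9037
G1 X10.50 Y0.00 E1.0845
G1 X9.09 Y5.25 E1.2653
G1 X5.25 Y9.09 E1.4459
G1 X0.00 Y10.50 E1.6267
G1 X-5.25 Y9.09 E1.8075
G1 X-9.09 Y5.25 E1.9881
G1 X-10.50 Y0.00 E2.1689

At z = 10.56 mm: the r=10.5 cylinder contributes a regular 12-gon of circumradius 10.5. The outline is a single polygon with 12 vertices. Extrusion per mm of travel: 0.25 × 0.32 / (π × 0.875²) = 0.033260. Accumulating E over each segment gives final E = 2.1689.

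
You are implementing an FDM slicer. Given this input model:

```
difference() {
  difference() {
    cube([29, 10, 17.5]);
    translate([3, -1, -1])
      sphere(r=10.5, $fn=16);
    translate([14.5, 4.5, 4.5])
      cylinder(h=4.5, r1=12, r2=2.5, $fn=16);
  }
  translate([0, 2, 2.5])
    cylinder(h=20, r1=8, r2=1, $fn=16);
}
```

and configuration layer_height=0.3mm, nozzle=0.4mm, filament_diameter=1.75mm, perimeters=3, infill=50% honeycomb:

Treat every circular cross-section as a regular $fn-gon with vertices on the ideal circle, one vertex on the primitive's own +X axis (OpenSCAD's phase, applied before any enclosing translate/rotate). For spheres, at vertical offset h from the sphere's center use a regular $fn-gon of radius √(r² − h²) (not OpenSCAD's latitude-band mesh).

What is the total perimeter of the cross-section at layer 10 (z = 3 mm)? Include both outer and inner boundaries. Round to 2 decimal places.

At z = 3 mm: the cube is present — its section is the full 29×10 rectangle (perimeter 78.00 mm); the sphere at (3, -1): section is a regular 16-gon, circumradius = √(r²−h²) = √(10.5²−4²) = 9.708 (perimeter = 2·16·9.708·sin(180°/16) = 60.61 mm); the cone at (14.5, 4.5) is absent (z outside [4.5, 9]); Subtracting the remaining from the first: starting from the 29×10 cube, the r=10.5 sphere at (3, -1) partially overlaps it — only the 87.76 mm² overlap (of its 288.54 mm²) is removed, clipping the outline — boundary = 74.57 mm; the cone at (0, 2) contributes a regular 16-gon of circumradius 7.825 (interpolated between r1=8 and r2=1 at t=0.025) (perimeter = 2·16·7.825·sin(180°/16) = 48.85 mm); After the difference (first − rest): starting from the result so far, the cone at (0, 2) partially overlaps it — only the 3.64 mm² overlap (of its 187.46 mm²) is removed, clipping the outline — boundary = 73.06 mm. Overall, the cross-section is a single solid region. Total boundary length (outer) = 73.06 mm.

73.06 mm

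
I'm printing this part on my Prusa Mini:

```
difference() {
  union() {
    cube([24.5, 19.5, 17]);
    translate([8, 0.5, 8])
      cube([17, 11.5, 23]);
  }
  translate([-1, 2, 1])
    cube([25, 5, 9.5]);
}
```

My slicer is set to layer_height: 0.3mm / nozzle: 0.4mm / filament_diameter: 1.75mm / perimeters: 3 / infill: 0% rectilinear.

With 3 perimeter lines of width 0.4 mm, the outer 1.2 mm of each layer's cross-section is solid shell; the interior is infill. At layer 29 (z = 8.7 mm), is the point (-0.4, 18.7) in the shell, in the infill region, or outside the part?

At z = 8.7 mm: the 24.5×19.5 cube contributes its full rectangle; the 17×11.5 cube at (8, 0.5) contributes its full rectangle; Combining (union): the regions partially overlap (shared area 189.75 mm²), so overlapping operands fuse into one piece — 1 connected region; the cube at (-1, 2) (footprint 25×5) is included at this height; Taking the first minus the rest: starting from the result so far, the 25×5 cube at (-1, 2) partially overlaps it — only the 120.00 mm² overlap (of its 125.00 mm²) is removed, clipping the outline — 1 connected region. Overall, the cross-section is a single solid region. The nearest boundary edge runs (0.00, 7.00)→(0.00, 19.50); distance from the point to it = 0.40 mm. The point is not inside any of the regions above, so it lies outside the cross-section (0.40 mm from the nearest boundary).

outside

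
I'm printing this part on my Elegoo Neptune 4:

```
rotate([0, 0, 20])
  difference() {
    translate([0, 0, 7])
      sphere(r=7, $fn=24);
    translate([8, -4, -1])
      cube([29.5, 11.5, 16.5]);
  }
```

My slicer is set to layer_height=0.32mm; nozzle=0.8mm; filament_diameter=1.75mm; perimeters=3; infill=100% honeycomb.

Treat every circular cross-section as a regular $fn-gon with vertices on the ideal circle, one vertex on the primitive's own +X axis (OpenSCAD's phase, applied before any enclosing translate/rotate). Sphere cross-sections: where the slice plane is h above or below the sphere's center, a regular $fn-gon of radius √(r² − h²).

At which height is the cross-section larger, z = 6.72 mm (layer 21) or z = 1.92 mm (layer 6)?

Layer 21 (z = 6.72): the r=7 sphere contributes a regular 24-gon of circumradius √(7²−0.28²) = 6.994 (area = (24/2)·6.994²·sin(360°/24) = 151.94 mm²); the 29.5×11.5 cube at (8, -4) contributes its full rectangle (area 339.25 mm²); After the difference (first − rest): starting from the r=7 sphere (151.94 mm²), the 29.5×11.5 cube at (8, -4) misses the remaining region (no effect) — area = 151.94 mm²; (rotated 20° about Z; rotation is an isometry so areas/perimeters/island counts are preserved). So its area = 151.94 mm². Layer 6 (z = 1.92): the r=7 sphere slices to a regular 24-gon of circumradius 4.816 (√(r²−h²) with h=5.08 from center) (area = (24/2)·4.816²·sin(360°/24) = 72.04 mm²); the cube at (8, -4) is present — its section is the full 29.5×11.5 rectangle (area 339.25 mm²); Subtracting the remaining from the first: starting from the r=7 sphere (72.04 mm²), the 29.5×11.5 cube at (8, -4) misses the remaining region (no effect) — area = 72.04 mm²; (rotated 20° about Z; rotation is an isometry so areas/perimeters/island counts are preserved). So its area = 72.04 mm². Layer 21 is larger (151.94 vs 72.04 mm²).

layer 21 (z = 6.72 mm)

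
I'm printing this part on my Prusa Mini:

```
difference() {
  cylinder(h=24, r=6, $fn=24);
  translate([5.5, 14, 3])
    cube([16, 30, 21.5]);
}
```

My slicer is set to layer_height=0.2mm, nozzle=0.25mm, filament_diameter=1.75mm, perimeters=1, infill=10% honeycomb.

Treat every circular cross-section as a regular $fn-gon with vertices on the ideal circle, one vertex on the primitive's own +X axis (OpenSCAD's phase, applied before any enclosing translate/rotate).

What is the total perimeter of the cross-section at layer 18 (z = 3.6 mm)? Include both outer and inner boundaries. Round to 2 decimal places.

37.59 mm

At z = 3.6 mm: the r=6 cylinder gives a regular 24-gon of circumradius 6 (constant along its height) (perimeter = 2·24·6.000·sin(180°/24) = 37.59 mm); the cube at (5.5, 14) (footprint 16×30) is included at this height (perimeter 92.00 mm); Subtracting the remaining from the first: starting from the r=6 cylinder, the 16×30 cube at (5.5, 14) misses the remaining region (no effect) — boundary = 37.59 mm. Overall, the cross-section is a single solid region. Total boundary length (outer) = 37.59 mm.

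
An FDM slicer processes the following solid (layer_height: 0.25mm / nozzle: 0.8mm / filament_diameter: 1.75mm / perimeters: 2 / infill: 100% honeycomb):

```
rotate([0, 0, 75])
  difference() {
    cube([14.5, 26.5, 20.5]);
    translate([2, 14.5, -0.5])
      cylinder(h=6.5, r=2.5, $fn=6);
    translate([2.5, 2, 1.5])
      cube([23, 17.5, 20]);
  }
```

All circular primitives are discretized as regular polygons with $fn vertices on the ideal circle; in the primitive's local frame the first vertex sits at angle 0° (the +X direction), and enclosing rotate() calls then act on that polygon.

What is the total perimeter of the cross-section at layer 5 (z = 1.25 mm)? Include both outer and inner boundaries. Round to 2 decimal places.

At z = 1.25 mm: the cube is present — its section is the full 14.5×26.5 rectangle (perimeter 82.00 mm); the r=2.5 cylinder at (2, 14.5) contributes a regular 6-gon of circumradius 2.5 (perimeter = 2·6·2.500·sin(180°/6) = 15.00 mm); the cube at (2.5, 2) does not reach this height (z outside [1.5, 21.5]); Taking the first minus the rest: starting from the 14.5×26.5 cube, the r=2.5 cylinder at (2, 14.5) partially overlaps it — only the 15.80 mm² overlap (of its 16.24 mm²) is removed, clipping the outline — boundary = 93.27 mm; (rotated 75° about Z; rotation is an isometry so areas/perimeters/island counts are preserved). Overall, the cross-section is a single solid region. Total boundary length (outer) = 93.27 mm.

93.27 mm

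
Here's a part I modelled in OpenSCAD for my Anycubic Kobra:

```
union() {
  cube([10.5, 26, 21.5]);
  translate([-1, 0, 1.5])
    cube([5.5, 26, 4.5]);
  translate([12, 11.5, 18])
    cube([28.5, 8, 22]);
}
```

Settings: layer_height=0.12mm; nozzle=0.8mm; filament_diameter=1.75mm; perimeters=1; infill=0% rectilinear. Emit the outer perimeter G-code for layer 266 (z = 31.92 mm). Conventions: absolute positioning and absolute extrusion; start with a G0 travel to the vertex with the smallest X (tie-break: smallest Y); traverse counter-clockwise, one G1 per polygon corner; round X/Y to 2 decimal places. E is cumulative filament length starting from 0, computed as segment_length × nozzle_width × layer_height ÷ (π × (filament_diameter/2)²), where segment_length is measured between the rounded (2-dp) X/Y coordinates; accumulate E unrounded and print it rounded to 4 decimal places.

At z = 31.92 mm: the cube does not reach this height (z outside [0, 21.5]); the cube at (-1, 0) is absent (z outside [1.5, 6]); the cube at (12, 11.5) (footprint 28.5×8) is included at this height; Taking the union: only the 28.5×8 cube at (12, 11.5) is present, so the union is just that shape — 1 connected region. The outline is a single polygon with 4 vertices. Extrusion per mm of travel: 0.8 × 0.12 / (π × 0.875²) = 0.039912. Accumulating E over each segment gives final E = 2.9136.

G0 X12.00 Y11.50 Z31.92
G1 X40.50 Y11.50 E1.1375
G1 X40.50 Y19.50 E1.4568
G1 X12.00 Y19.50 E2.5943
G1 X12.00 Y11.50 E2.9136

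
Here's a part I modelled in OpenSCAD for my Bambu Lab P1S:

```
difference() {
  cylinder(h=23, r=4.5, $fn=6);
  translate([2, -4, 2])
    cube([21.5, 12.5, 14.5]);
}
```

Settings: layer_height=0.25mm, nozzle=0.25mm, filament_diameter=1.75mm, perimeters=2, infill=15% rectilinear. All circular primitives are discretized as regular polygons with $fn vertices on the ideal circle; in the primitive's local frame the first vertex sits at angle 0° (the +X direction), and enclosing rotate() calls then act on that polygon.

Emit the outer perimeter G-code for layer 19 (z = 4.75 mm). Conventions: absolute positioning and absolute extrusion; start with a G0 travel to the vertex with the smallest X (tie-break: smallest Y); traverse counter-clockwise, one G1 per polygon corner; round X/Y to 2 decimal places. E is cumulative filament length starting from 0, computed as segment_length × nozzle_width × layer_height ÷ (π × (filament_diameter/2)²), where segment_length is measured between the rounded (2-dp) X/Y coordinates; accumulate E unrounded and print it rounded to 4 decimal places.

At z = 4.75 mm: the cylinder: section is a regular 6-gon, circumradius r=4.5; the 21.5×12.5 cube at (2, -4) contributes its full rectangle; After the difference (first − rest): starting from the r=4.5 cylinder, the 21.5×12.5 cube at (2, -4) partially overlaps it — only the 10.72 mm² overlap (of its 268.75 mm²) is removed, clipping the outline — 1 connected region. The outline is a single polygon with 5 vertices. Extrusion per mm of travel: 0.25 × 0.25 / (π × 0.875²) = 0.025984. Accumulating E over each segment gives final E = 0.6575.

G0 X-4.50 Y0.00 Z4.75
G1 X-2.25 Y-3.90 E0.1170
G1 X2.00 Y-3.90 E0.2274
G1 X2.00 Y3.90 E0.4301
G1 X-2.25 Y3.90 E0.5405
G1 X-4.50 Y0.00 E0.6575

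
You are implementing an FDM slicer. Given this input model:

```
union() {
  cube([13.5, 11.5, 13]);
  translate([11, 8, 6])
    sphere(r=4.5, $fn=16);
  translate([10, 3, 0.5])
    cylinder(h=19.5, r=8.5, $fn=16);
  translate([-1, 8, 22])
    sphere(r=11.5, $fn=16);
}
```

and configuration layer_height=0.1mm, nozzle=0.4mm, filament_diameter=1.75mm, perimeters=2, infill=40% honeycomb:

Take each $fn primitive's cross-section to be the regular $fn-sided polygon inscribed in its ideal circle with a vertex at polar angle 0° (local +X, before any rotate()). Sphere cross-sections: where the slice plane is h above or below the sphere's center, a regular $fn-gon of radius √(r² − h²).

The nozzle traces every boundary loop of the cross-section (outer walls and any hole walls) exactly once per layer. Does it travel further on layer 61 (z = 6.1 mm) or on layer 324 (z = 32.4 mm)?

layer 61 (z = 6.1 mm)

Layer 61 (z = 6.1): the cube (footprint 13.5×11.5) is included at this height (perimeter 50.00 mm); the r=4.5 sphere at (11, 8) contributes a regular 16-gon of circumradius √(4.5²−0.1²) = 4.499 (perimeter = 2·16·4.499·sin(180°/16) = 28.09 mm); the r=8.5 cylinder at (10, 3) contributes a regular 16-gon of circumradius 8.5 (perimeter = 2·16·8.500·sin(180°/16) = 53.06 mm); the sphere at (-1, 8) does not reach this height (|z−center|=15.900 > r=11.5); Taking the union: the regions partially overlap (shared area 176.22 mm²), so the edge portions inside another operand are dropped and the merged outline is re-measured after clipping — boundary = 61.36 mm. So its perimeter = 61.36 mm. Layer 324 (z = 32.4): the cube is absent (z outside [0, 13]); the sphere at (11, 8) is not intersected at this z (|z−center|=26.400 > r=4.5); the cylinder at (10, 3) is absent (z outside [0.5, 20]); the sphere at (-1, 8): section is a regular 16-gon, circumradius = √(r²−h²) = √(11.5²−10.4²) = 4.908 (perimeter = 2·16·4.908·sin(180°/16) = 30.64 mm); Taking the union: only the r=11.5 sphere at (-1, 8) is present, so the union is just that shape — boundary = 30.64 mm. So its perimeter = 30.64 mm. Layer 61 is larger (61.36 vs 30.64 mm).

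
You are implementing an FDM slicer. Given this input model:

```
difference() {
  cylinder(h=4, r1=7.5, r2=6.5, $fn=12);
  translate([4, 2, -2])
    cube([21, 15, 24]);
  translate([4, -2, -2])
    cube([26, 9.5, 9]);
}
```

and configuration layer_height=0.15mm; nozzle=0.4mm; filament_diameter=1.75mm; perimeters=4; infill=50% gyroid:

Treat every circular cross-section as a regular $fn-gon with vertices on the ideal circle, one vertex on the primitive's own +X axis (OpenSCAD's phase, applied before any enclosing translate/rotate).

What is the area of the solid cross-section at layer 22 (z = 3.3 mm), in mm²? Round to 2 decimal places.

119.83 mm²

At z = 3.3 mm: the cone contributes a regular 12-gon of circumradius 6.675 (interpolated between r1=7.5 and r2=6.5 at t=0.825) (area = (12/2)·6.675²·sin(360°/12) = 133.67 mm²); the cube at (4, 2) is present — its section is the full 21×15 rectangle (area 315.00 mm²); the 26×9.5 cube at (4, -2) contributes its full rectangle (area 247.00 mm²); After the difference (first − rest): starting from the cone (133.67 mm²), the 21×15 cube at (4, 2) partially overlaps it — only the 4.21 mm² overlap (of its 315.00 mm²) is removed, clipping the outline; the 26×9.5 cube at (4, -2) partially overlaps it — only the 9.63 mm² overlap (of its 247.00 mm²) is removed, clipping the outline — area = 119.83 mm². Overall, the cross-section is a single solid region. Net area = 119.83 mm².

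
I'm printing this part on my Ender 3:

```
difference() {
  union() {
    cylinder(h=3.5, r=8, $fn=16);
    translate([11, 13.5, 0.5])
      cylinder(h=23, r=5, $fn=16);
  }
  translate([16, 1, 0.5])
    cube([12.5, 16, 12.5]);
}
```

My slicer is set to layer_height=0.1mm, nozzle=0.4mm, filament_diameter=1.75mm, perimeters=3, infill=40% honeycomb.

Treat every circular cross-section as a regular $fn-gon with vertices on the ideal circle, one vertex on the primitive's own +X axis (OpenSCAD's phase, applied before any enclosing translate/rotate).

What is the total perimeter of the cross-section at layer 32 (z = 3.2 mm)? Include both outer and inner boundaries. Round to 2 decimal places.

At z = 3.2 mm: the r=8 cylinder gives a regular 16-gon of circumradius 8 (constant along its height) (perimeter = 2·16·8.000·sin(180°/16) = 49.94 mm); the r=5 cylinder at (11, 13.5) gives a regular 16-gon of circumradius 5 (constant along its height) (perimeter = 2·16·5.000·sin(180°/16) = 31.21 mm); Combining (union): the 2 present regions are separate (no shared area or edge), so areas and boundary lengths simply add and each stays a separate island — boundary = 81.16 mm; the cube at (16, 1) is present — its section is the full 12.5×16 rectangle (perimeter 57.00 mm); After the difference (first − rest): starting from the result so far, the 12.5×16 cube at (16, 1) misses the remaining region (no effect) — boundary = 81.16 mm. Overall, the cross-section has 2 separate islands. Total boundary length (outer) = 81.16 mm.

81.16 mm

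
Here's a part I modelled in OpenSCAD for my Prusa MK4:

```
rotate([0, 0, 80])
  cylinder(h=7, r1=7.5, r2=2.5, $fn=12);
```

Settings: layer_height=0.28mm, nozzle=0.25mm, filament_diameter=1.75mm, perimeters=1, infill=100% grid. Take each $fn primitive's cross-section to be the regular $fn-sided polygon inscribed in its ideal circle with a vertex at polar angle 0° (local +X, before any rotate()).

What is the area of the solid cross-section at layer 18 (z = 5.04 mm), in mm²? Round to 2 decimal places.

45.63 mm²

At z = 5.04 mm: the cone (r1=7.5→r2=2.5) has section circumradius 3.900 here — a regular 12-gon (area = (12/2)·3.900²·sin(360°/12) = 45.63 mm²); (whole slice rotated 80° about Z — lengths, areas and connectivity unchanged). Overall, the cross-section is a single solid region. Net area = 45.63 mm².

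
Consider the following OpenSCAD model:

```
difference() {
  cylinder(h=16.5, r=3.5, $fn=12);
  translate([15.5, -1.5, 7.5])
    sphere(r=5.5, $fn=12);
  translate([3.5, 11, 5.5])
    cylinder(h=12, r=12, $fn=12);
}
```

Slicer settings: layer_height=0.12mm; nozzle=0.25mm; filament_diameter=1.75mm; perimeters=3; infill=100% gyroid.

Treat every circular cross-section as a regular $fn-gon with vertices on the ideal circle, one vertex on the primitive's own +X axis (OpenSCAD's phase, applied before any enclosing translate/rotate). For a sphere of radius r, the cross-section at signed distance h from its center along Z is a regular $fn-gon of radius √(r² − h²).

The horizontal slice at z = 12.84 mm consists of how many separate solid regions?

1

At z = 12.84 mm: the r=3.5 cylinder contributes a regular 12-gon of circumradius 3.5; the r=5.5 sphere at (15.5, -1.5) slices to a regular 12-gon of circumradius 1.317 (√(r²−h²) with h=5.34 from center); the cylinder at (3.5, 11): section is a regular 12-gon, circumradius r=12; After the difference (first − rest): starting from the r=3.5 cylinder, the r=5.5 sphere at (15.5, -1.5) misses the remaining region (no effect); the r=12 cylinder at (3.5, 11) partially overlaps it — only the 18.59 mm² overlap (of its 432.00 mm²) is removed, clipping the outline — 1 connected region. The result has 1 disconnected region.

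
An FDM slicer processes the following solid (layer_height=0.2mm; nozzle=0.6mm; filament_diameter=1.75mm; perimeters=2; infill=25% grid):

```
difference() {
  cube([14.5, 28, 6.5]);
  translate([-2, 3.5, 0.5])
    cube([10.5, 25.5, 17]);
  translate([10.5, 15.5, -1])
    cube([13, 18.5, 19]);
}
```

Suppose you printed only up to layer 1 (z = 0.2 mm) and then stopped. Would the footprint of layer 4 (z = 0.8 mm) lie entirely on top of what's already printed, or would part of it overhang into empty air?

Compare the two slices. At z = 0.2: the 14.5×28 cube contributes its full rectangle (area 406.00 mm²); the cube at (-2, 3.5) is not intersected at this z (z outside [0.5, 17.5]); the 13×18.5 cube at (10.5, 15.5) contributes its full rectangle (area 240.50 mm²); Subtracting the remaining from the first: starting from the 14.5×28 cube (406.00 mm²), the 13×18.5 cube at (10.5, 15.5) partially overlaps it — only the 50.00 mm² overlap (of its 240.50 mm²) is removed, clipping the outline — area = 356.00 mm². At z = 0.8: the 14.5×28 cube contributes its full rectangle (area 406.00 mm²); the cube at (-2, 3.5) (footprint 10.5×25.5) is included at this height (area 267.75 mm²); the cube at (10.5, 15.5) (footprint 13×18.5) is included at this height (area 240.50 mm²); After the difference (first − rest): starting from the 14.5×28 cube (406.00 mm²), the 10.5×25.5 cube at (-2, 3.5) partially overlaps it — only the 208.25 mm² overlap (of its 267.75 mm²) is removed, clipping the outline; the 13×18.5 cube at (10.5, 15.5) partially overlaps it — only the 50.00 mm² overlap (of its 240.50 mm²) is removed, clipping the outline — area = 147.75 mm². Checking containment: the cross-section at z = 0.8 is a subset of the cross-section at z = 0.2.

entirely on top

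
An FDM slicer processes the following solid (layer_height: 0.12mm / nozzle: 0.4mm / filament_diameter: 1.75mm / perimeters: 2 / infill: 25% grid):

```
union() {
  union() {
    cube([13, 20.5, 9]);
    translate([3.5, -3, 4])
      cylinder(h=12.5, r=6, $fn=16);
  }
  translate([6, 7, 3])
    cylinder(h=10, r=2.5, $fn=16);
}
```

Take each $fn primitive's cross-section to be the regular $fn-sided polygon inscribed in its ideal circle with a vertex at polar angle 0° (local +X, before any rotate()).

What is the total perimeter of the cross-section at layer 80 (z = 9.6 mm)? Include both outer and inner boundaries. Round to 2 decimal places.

At z = 9.6 mm: the cube does not reach this height (z outside [0, 9]); the cylinder at (3.5, -3): section is a regular 16-gon, circumradius r=6 (perimeter = 2·16·6.000·sin(180°/16) = 37.46 mm); Taking the union: only the r=6 cylinder at (3.5, -3) is present, so the union is just that shape — boundary = 37.46 mm; the cylinder at (6, 7): section is a regular 16-gon, circumradius r=2.5 (perimeter = 2·16·2.500·sin(180°/16) = 15.61 mm); Combining (union): the 2 present regions are separate (no shared area or edge), so areas and boundary lengths simply add and each stays a separate island — boundary = 53.06 mm. Overall, the cross-section has 2 separate islands. Total boundary length (outer) = 53.06 mm.

53.06 mm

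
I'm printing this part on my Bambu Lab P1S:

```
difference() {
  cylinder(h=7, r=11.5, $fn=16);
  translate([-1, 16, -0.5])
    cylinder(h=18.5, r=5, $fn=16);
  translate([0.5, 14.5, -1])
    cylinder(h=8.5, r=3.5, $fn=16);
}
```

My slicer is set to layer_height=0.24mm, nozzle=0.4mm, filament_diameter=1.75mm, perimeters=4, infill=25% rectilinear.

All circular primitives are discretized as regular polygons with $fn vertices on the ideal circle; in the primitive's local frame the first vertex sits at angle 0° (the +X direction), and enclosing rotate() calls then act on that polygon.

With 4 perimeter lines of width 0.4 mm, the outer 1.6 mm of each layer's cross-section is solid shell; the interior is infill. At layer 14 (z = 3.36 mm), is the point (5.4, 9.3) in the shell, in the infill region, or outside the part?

At z = 3.36 mm: the cylinder: section is a regular 16-gon, circumradius r=11.5; the r=5 cylinder at (-1, 16) gives a regular 16-gon of circumradius 5 (constant along its height); the r=3.5 cylinder at (0.5, 14.5) gives a regular 16-gon of circumradius 3.5 (constant along its height); After the difference (first − rest): starting from the r=11.5 cylinder, the r=5 cylinder at (-1, 16) partially overlaps it — only the 0.53 mm² overlap (of its 76.54 mm²) is removed, clipping the outline; the r=3.5 cylinder at (0.5, 14.5) partially overlaps it — only the 0.30 mm² overlap (of its 37.50 mm²) is removed, clipping the outline — 1 connected region. Overall, the cross-section is a single solid region. The nearest boundary edge runs (4.40, 10.62)→(8.13, 8.13); distance from the point to it = 0.55 mm. The point is inside the cross-section, 0.55 mm from the nearest boundary — within the 1.6 mm shell band (4 × 0.4).

shell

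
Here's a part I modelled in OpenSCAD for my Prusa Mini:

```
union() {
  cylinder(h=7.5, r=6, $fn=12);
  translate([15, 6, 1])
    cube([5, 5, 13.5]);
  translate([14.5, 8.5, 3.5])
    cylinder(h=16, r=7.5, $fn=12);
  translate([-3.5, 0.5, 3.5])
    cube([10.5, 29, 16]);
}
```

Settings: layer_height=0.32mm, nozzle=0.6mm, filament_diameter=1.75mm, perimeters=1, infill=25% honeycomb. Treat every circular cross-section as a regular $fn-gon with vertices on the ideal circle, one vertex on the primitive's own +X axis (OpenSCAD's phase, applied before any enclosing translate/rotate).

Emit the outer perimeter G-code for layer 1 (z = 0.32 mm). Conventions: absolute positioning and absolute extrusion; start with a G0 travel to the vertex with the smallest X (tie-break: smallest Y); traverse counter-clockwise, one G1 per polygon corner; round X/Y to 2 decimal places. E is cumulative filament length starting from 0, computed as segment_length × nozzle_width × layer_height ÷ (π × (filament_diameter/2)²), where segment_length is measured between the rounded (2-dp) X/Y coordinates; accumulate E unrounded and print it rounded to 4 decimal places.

At z = 0.32 mm: the r=6 cylinder contributes a regular 12-gon of circumradius 6; the cube at (15, 6) is absent (z outside [1, 14.5]); the cylinder at (14.5, 8.5) does not reach this height (z outside [3.5, 19.5]); the cube at (-3.5, 0.5) does not reach this height (z outside [3.5, 19.5]); Merging all regions: only the r=6 cylinder is present, so the union is just that shape — 1 connected region. The outline is a single polygon with 12 vertices. Extrusion per mm of travel: 0.6 × 0.32 / (π × 0.875²) = 0.079824. Accumulating E over each segment gives final E = 2.9762.

G0 X-6.00 Y0.00 Z0.32
G1 X-5.20 Y-3.00 E0.2478
G1 X-3.00 Y-5.20 E0.4962
G1 X0.00 Y-6.00 E0.7440
G1 X3.00 Y-5.20 E0.9919
G1 X5.20 Y-3.00 E1.2402
G1 X6.00 Y0.00 E1.4881
G1 X5.20 Y3.00 E1.7359
G1 X3.00 Y5.20 E1.9843
G1 X0.00 Y6.00 E2.2321
G1 X-3.00 Y5.20 E2.4800
G1 X-5.20 Y3.00 E2.7283
G1 X-6.00 Y0.00 E2.9762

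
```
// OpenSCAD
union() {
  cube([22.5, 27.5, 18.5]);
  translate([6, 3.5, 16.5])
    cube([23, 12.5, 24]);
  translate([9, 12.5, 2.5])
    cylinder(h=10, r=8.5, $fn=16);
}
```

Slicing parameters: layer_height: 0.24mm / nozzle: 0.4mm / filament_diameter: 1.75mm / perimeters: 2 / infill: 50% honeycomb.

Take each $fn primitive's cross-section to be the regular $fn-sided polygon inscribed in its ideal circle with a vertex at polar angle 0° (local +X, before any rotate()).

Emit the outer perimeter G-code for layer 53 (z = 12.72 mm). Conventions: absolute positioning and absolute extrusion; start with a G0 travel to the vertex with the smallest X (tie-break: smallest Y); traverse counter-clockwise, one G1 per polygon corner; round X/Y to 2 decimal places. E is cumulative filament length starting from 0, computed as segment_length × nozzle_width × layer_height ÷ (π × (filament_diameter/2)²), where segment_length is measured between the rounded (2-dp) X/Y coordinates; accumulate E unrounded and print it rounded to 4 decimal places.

At z = 12.72 mm: the cube (footprint 22.5×27.5) is included at this height; the cube at (6, 3.5) is not intersected at this z (z outside [16.5, 40.5]); the cylinder at (9, 12.5) does not reach this height (z outside [2.5, 12.5]); Taking the union: only the 22.5×27.5 cube is present, so the union is just that shape — 1 connected region. The outline is a single polygon with 4 vertices. Extrusion per mm of travel: 0.4 × 0.24 / (π × 0.875²) = 0.039912. Accumulating E over each segment gives final E = 3.9912.

G0 X0.00 Y0.00 Z12.72
G1 X22.50 Y0.00 E0.8980
G1 X22.50 Y27.50 E1.9956
G1 X0.00 Y27.50 E2.8936
G1 X0.00 Y0.00 E3.9912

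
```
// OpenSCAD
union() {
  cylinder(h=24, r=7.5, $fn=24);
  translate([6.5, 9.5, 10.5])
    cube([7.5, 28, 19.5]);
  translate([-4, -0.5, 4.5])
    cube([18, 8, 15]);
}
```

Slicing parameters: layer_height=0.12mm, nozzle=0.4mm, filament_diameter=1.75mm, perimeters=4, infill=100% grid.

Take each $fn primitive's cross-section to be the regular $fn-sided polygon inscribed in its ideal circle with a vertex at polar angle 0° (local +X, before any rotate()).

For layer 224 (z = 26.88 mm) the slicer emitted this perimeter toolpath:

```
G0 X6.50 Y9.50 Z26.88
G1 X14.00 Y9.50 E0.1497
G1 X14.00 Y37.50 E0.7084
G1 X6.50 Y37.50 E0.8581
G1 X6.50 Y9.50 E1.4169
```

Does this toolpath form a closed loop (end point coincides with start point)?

yes

Start point (G0): (6.50, 9.50). End point (last G1): the path returns to the start — closed.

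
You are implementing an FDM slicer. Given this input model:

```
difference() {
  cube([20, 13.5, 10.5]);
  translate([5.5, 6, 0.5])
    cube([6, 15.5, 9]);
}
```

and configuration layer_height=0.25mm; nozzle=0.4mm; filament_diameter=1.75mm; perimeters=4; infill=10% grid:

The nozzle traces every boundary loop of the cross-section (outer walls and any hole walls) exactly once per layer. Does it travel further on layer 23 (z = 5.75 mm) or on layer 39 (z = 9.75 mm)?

Layer 23 (z = 5.75): the 20×13.5 cube contributes its full rectangle (perimeter 67.00 mm); the cube at (5.5, 6) is present — its section is the full 6×15.5 rectangle (perimeter 43.00 mm); After the difference (first − rest): starting from the 20×13.5 cube, the 6×15.5 cube at (5.5, 6) partially overlaps it — only the 45.00 mm² overlap (of its 93.00 mm²) is removed, clipping the outline — boundary = 82.00 mm. So its perimeter = 82.00 mm. Layer 39 (z = 9.75): the 20×13.5 cube contributes its full rectangle (perimeter 67.00 mm); the cube at (5.5, 6) is absent (z outside [0.5, 9.5]); Subtracting the remaining from the first: none of the subtracted shapes is present at this height, so the 20×13.5 cube is unchanged — boundary = 67.00 mm. So its perimeter = 67.00 mm. Layer 23 is larger (82.00 vs 67.00 mm).

layer 23 (z = 5.75 mm)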